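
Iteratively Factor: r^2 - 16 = (r + 4)*(r - 4)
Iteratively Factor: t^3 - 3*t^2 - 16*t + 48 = (t - 3)*(t^2 - 16) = (t - 3)*(t + 4)*(t - 4)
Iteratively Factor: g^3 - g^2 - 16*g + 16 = (g - 1)*(g^2 - 16) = (g - 1)*(g + 4)*(g - 4)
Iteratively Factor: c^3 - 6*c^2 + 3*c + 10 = (c + 1)*(c^2 - 7*c + 10) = (c - 2)*(c + 1)*(c - 5)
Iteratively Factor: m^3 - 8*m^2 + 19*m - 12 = (m - 1)*(m^2 - 7*m + 12) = (m - 3)*(m - 1)*(m - 4)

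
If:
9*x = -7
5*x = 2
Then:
No Solution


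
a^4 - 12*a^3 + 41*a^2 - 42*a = a*(a - 7)*(a - 3)*(a - 2)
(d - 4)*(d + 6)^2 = d^3 + 8*d^2 - 12*d - 144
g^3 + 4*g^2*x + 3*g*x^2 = g*(g + x)*(g + 3*x)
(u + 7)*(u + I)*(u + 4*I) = u^3 + 7*u^2 + 5*I*u^2 - 4*u + 35*I*u - 28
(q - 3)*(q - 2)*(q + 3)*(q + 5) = q^4 + 3*q^3 - 19*q^2 - 27*q + 90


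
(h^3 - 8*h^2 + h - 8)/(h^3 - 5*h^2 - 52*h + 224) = (h^2 + 1)/(h^2 + 3*h - 28)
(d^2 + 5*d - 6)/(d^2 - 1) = (d + 6)/(d + 1)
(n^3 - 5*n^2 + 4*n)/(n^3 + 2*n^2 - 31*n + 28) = n/(n + 7)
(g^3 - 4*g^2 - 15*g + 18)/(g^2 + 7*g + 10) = (g^3 - 4*g^2 - 15*g + 18)/(g^2 + 7*g + 10)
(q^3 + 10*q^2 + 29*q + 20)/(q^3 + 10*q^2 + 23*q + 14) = (q^2 + 9*q + 20)/(q^2 + 9*q + 14)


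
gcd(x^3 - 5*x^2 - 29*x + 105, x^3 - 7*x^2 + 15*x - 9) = x - 3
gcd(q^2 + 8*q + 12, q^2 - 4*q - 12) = q + 2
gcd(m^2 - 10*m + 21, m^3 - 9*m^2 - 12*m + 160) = 1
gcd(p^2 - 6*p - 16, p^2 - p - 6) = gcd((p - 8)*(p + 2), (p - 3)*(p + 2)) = p + 2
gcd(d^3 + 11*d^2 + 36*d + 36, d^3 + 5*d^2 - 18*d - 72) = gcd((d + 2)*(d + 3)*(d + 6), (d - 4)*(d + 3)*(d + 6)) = d^2 + 9*d + 18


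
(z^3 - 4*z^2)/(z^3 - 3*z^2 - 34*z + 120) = z^2/(z^2 + z - 30)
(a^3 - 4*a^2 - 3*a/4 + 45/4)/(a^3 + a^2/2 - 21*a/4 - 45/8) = 2*(a - 3)/(2*a + 3)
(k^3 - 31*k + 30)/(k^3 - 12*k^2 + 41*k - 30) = (k + 6)/(k - 6)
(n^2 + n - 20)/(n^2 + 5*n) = (n - 4)/n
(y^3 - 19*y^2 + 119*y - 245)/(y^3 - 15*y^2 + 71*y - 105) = (y - 7)/(y - 3)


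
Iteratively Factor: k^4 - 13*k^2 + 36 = (k + 2)*(k^3 - 2*k^2 - 9*k + 18) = (k + 2)*(k + 3)*(k^2 - 5*k + 6) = (k - 3)*(k + 2)*(k + 3)*(k - 2)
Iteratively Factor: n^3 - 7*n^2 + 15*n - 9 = (n - 3)*(n^2 - 4*n + 3) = (n - 3)^2*(n - 1)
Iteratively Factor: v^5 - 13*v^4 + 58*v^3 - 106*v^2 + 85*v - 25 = (v - 1)*(v^4 - 12*v^3 + 46*v^2 - 60*v + 25) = (v - 5)*(v - 1)*(v^3 - 7*v^2 + 11*v - 5) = (v - 5)*(v - 1)^2*(v^2 - 6*v + 5) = (v - 5)^2*(v - 1)^2*(v - 1)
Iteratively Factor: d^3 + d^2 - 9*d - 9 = (d + 1)*(d^2 - 9) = (d + 1)*(d + 3)*(d - 3)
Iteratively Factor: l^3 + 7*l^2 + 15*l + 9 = (l + 3)*(l^2 + 4*l + 3) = (l + 3)^2*(l + 1)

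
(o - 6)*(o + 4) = o^2 - 2*o - 24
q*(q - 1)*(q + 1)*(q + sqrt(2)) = q^4 + sqrt(2)*q^3 - q^2 - sqrt(2)*q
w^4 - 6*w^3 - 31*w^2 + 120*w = w*(w - 8)*(w - 3)*(w + 5)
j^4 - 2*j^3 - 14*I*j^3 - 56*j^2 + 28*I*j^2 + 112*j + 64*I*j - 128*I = (j - 2)*(j - 8*I)*(j - 4*I)*(j - 2*I)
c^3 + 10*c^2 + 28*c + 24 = (c + 2)^2*(c + 6)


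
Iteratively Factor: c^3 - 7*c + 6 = (c - 2)*(c^2 + 2*c - 3) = (c - 2)*(c - 1)*(c + 3)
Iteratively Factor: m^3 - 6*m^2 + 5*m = (m - 5)*(m^2 - m) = (m - 5)*(m - 1)*(m)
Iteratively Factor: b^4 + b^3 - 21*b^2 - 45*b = (b)*(b^3 + b^2 - 21*b - 45) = b*(b + 3)*(b^2 - 2*b - 15) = b*(b - 5)*(b + 3)*(b + 3)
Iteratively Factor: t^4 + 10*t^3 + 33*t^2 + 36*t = (t + 4)*(t^3 + 6*t^2 + 9*t) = t*(t + 4)*(t^2 + 6*t + 9) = t*(t + 3)*(t + 4)*(t + 3)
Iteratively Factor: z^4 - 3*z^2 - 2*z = (z - 2)*(z^3 + 2*z^2 + z) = z*(z - 2)*(z^2 + 2*z + 1) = z*(z - 2)*(z + 1)*(z + 1)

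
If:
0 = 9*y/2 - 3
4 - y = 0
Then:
No Solution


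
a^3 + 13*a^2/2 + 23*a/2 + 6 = (a + 1)*(a + 3/2)*(a + 4)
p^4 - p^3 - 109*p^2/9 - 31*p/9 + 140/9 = (p - 4)*(p - 1)*(p + 5/3)*(p + 7/3)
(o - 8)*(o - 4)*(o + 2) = o^3 - 10*o^2 + 8*o + 64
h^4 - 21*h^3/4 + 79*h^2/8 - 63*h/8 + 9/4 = (h - 2)*(h - 3/2)*(h - 1)*(h - 3/4)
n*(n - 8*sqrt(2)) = n^2 - 8*sqrt(2)*n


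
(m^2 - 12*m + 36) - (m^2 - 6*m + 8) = 28 - 6*m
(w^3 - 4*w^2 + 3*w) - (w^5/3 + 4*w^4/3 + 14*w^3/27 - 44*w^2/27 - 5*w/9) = -w^5/3 - 4*w^4/3 + 13*w^3/27 - 64*w^2/27 + 32*w/9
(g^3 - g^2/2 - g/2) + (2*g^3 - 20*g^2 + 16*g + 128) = 3*g^3 - 41*g^2/2 + 31*g/2 + 128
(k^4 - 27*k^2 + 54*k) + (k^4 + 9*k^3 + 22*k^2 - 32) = 2*k^4 + 9*k^3 - 5*k^2 + 54*k - 32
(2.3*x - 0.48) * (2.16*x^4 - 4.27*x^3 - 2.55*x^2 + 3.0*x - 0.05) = 4.968*x^5 - 10.8578*x^4 - 3.8154*x^3 + 8.124*x^2 - 1.555*x + 0.024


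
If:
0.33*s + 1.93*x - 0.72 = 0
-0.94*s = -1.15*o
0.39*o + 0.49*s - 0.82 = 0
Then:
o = 0.83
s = 1.01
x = 0.20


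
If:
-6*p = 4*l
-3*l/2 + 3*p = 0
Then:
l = 0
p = 0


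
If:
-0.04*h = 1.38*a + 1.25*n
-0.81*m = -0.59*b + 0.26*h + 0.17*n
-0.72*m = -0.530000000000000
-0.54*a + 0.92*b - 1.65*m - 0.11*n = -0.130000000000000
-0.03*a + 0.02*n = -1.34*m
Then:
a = 18.53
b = 9.48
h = 33.30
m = 0.74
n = -21.52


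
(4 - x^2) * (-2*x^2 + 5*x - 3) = 2*x^4 - 5*x^3 - 5*x^2 + 20*x - 12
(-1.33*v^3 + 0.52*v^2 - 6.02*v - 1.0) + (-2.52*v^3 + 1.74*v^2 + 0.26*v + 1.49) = -3.85*v^3 + 2.26*v^2 - 5.76*v + 0.49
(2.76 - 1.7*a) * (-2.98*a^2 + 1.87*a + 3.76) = 5.066*a^3 - 11.4038*a^2 - 1.2308*a + 10.3776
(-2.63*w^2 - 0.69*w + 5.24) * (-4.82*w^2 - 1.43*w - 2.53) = 12.6766*w^4 + 7.0867*w^3 - 17.6162*w^2 - 5.7475*w - 13.2572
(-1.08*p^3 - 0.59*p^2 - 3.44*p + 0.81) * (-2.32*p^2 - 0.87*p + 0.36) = 2.5056*p^5 + 2.3084*p^4 + 8.1053*p^3 + 0.9012*p^2 - 1.9431*p + 0.2916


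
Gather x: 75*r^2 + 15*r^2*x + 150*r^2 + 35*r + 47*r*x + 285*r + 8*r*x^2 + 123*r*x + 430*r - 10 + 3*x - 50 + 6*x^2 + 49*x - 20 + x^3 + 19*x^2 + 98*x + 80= 225*r^2 + 750*r + x^3 + x^2*(8*r + 25) + x*(15*r^2 + 170*r + 150)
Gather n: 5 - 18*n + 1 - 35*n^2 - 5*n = -35*n^2 - 23*n + 6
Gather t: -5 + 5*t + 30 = 5*t + 25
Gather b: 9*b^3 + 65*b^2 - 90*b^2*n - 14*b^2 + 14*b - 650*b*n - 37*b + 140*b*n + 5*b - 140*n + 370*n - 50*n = 9*b^3 + b^2*(51 - 90*n) + b*(-510*n - 18) + 180*n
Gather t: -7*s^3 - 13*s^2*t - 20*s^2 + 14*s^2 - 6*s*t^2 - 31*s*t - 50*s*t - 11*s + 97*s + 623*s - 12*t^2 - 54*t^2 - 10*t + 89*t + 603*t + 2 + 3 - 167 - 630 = -7*s^3 - 6*s^2 + 709*s + t^2*(-6*s - 66) + t*(-13*s^2 - 81*s + 682) - 792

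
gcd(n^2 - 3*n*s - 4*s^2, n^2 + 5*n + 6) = 1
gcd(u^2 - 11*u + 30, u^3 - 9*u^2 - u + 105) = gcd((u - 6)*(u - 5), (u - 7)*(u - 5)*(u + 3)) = u - 5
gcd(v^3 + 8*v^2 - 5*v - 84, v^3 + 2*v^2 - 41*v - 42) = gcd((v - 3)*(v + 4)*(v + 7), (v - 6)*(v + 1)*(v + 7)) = v + 7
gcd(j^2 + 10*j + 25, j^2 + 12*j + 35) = j + 5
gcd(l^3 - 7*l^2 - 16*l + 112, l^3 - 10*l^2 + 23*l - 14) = l - 7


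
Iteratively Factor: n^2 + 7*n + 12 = (n + 3)*(n + 4)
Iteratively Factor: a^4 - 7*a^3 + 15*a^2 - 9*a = (a - 3)*(a^3 - 4*a^2 + 3*a) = (a - 3)*(a - 1)*(a^2 - 3*a) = (a - 3)^2*(a - 1)*(a)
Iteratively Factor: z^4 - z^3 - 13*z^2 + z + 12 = (z - 4)*(z^3 + 3*z^2 - z - 3) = (z - 4)*(z + 1)*(z^2 + 2*z - 3) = (z - 4)*(z + 1)*(z + 3)*(z - 1)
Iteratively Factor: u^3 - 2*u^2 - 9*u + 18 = (u + 3)*(u^2 - 5*u + 6) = (u - 3)*(u + 3)*(u - 2)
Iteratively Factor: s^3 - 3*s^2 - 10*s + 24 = (s - 2)*(s^2 - s - 12) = (s - 4)*(s - 2)*(s + 3)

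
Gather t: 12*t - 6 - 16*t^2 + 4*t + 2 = -16*t^2 + 16*t - 4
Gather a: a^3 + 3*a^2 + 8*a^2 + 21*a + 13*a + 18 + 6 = a^3 + 11*a^2 + 34*a + 24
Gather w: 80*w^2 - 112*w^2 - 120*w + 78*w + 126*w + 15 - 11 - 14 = -32*w^2 + 84*w - 10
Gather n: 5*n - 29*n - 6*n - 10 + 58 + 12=60 - 30*n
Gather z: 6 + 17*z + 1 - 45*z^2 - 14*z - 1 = -45*z^2 + 3*z + 6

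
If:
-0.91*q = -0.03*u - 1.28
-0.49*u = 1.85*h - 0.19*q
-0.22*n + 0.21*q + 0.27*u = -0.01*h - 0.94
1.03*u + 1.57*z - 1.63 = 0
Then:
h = 0.398565171380705*z - 0.269336016908832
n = 7.59513066309183 - 1.90054726171231*z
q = 1.45876453643444 - 0.0502507201536328*z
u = 1.58252427184466 - 1.52427184466019*z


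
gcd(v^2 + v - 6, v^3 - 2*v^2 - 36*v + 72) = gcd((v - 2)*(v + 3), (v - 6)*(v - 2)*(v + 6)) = v - 2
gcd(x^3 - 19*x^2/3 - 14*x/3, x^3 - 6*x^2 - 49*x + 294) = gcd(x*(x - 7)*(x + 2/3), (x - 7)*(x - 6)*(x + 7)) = x - 7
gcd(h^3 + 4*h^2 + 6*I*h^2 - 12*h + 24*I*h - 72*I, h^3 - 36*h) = h + 6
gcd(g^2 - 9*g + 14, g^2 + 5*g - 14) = g - 2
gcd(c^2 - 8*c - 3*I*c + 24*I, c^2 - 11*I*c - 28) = 1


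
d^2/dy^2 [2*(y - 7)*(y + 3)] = 4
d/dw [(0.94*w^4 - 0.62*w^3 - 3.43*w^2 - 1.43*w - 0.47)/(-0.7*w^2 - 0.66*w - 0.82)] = (-1.316*w^5 - 1.4272*w^4 - 2.2648*w^3 + 2.788*w^2 + 4.9672*w + 0.8624)/(0.49*w^4 + 0.924*w^3 + 1.5836*w^2 + 1.0824*w + 0.6724)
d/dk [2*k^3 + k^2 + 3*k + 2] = 6*k^2 + 2*k + 3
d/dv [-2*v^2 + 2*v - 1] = 2 - 4*v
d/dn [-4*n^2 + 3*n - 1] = 3 - 8*n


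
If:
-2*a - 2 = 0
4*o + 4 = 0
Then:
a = -1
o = -1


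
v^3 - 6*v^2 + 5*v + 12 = (v - 4)*(v - 3)*(v + 1)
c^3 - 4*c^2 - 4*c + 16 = (c - 4)*(c - 2)*(c + 2)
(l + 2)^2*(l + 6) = l^3 + 10*l^2 + 28*l + 24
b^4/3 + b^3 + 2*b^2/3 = b^2*(b/3 + 1/3)*(b + 2)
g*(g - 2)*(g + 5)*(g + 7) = g^4 + 10*g^3 + 11*g^2 - 70*g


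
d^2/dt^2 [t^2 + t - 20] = 2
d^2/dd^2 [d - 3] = 0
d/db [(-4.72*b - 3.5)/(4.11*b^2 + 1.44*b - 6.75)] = (19.3992*b^2 + 28.77*b + 36.9)/(16.8921*b^4 + 11.8368*b^3 - 53.4114*b^2 - 19.44*b + 45.5625)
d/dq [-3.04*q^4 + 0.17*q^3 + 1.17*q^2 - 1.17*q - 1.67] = -12.16*q^3 + 0.51*q^2 + 2.34*q - 1.17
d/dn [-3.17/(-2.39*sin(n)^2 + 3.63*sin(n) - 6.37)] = (11.5071 - 15.1526*sin(n))*cos(n)/(2.39*sin(n)^2 - 3.63*sin(n) + 6.37)^2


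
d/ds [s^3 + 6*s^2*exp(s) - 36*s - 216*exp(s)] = 6*s^2*exp(s) + 3*s^2 + 12*s*exp(s) - 216*exp(s) - 36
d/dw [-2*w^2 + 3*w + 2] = 3 - 4*w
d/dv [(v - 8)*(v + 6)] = 2*v - 2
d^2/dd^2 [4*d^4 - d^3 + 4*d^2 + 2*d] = 48*d^2 - 6*d + 8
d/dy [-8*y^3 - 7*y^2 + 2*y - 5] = -24*y^2 - 14*y + 2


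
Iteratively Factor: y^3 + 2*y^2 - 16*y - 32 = (y + 2)*(y^2 - 16) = (y - 4)*(y + 2)*(y + 4)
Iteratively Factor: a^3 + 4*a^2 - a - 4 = (a + 1)*(a^2 + 3*a - 4) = (a + 1)*(a + 4)*(a - 1)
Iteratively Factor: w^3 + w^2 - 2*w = (w)*(w^2 + w - 2) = w*(w - 1)*(w + 2)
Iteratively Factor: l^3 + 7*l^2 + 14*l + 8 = (l + 4)*(l^2 + 3*l + 2) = (l + 2)*(l + 4)*(l + 1)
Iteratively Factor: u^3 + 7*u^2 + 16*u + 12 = (u + 3)*(u^2 + 4*u + 4) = (u + 2)*(u + 3)*(u + 2)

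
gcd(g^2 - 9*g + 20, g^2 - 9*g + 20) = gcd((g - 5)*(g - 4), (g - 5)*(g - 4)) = g^2 - 9*g + 20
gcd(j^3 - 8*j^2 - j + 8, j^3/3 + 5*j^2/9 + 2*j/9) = j + 1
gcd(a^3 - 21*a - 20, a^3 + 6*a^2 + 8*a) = a + 4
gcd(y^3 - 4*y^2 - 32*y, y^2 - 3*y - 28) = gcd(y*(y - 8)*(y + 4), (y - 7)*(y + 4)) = y + 4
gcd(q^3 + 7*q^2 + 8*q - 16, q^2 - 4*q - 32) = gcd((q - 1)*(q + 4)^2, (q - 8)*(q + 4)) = q + 4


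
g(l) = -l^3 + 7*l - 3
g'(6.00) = -101.00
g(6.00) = -177.00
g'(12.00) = -425.00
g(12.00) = -1647.00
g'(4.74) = -60.40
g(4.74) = -76.32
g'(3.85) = -37.47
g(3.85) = -33.12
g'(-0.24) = 6.83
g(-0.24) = -4.67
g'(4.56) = -55.38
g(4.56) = -65.90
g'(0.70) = 5.53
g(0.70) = 1.56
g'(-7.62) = -167.19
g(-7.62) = 386.11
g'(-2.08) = -5.98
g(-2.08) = -8.56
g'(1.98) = -4.76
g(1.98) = 3.10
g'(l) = 7 - 3*l^2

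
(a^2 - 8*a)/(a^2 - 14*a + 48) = a/(a - 6)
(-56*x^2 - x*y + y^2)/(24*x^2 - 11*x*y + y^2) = (-7*x - y)/(3*x - y)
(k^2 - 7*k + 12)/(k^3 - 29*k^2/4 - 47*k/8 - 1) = 8*(-k^2 + 7*k - 12)/(-8*k^3 + 58*k^2 + 47*k + 8)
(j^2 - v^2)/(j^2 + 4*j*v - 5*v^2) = (j + v)/(j + 5*v)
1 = 1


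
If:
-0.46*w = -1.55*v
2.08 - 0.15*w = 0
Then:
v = 4.12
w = 13.87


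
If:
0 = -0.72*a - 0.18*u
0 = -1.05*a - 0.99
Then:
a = -0.94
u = 3.77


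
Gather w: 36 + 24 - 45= 15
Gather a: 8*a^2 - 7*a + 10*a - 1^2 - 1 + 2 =8*a^2 + 3*a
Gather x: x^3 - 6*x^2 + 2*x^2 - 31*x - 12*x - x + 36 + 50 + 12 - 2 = x^3 - 4*x^2 - 44*x + 96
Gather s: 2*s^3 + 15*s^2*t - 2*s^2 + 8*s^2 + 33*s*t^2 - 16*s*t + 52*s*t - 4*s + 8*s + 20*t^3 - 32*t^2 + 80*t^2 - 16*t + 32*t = 2*s^3 + s^2*(15*t + 6) + s*(33*t^2 + 36*t + 4) + 20*t^3 + 48*t^2 + 16*t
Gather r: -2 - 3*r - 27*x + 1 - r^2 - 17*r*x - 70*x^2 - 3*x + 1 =-r^2 + r*(-17*x - 3) - 70*x^2 - 30*x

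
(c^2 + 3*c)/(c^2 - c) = (c + 3)/(c - 1)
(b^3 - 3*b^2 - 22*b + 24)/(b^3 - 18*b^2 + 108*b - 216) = (b^2 + 3*b - 4)/(b^2 - 12*b + 36)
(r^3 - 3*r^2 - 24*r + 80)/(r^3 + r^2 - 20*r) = (r - 4)/r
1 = 1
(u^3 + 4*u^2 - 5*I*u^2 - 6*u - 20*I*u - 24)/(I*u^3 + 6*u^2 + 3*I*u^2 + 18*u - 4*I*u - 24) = (-I*u^2 - 5*u + 6*I)/(u^2 - u*(1 + 6*I) + 6*I)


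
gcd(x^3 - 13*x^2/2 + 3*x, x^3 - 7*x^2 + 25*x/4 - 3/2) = x^2 - 13*x/2 + 3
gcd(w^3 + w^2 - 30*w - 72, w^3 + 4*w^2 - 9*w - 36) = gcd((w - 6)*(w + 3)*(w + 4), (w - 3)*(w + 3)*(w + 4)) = w^2 + 7*w + 12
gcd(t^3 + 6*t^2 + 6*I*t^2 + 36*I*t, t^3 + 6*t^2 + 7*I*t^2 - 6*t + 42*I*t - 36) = t^2 + t*(6 + 6*I) + 36*I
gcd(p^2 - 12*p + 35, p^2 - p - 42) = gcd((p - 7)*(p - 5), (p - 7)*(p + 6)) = p - 7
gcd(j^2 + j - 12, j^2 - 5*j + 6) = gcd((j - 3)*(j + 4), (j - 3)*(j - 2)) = j - 3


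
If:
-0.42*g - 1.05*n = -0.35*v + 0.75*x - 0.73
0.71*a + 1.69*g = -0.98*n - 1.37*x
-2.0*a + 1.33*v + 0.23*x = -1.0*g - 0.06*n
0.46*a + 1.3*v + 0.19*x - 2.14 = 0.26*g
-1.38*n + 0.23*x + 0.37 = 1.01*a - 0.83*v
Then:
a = 0.20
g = -1.41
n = 0.97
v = 1.16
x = 0.94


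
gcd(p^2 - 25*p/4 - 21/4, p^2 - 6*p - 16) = 1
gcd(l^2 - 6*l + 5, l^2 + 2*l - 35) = l - 5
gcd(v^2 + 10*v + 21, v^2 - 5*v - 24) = v + 3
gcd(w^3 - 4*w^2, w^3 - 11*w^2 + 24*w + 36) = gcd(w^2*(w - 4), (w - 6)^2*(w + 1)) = 1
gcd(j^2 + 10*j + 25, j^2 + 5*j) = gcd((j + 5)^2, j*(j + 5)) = j + 5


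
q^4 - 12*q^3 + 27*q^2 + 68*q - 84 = (q - 7)*(q - 6)*(q - 1)*(q + 2)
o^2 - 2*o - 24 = (o - 6)*(o + 4)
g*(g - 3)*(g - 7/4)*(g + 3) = g^4 - 7*g^3/4 - 9*g^2 + 63*g/4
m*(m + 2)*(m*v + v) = m^3*v + 3*m^2*v + 2*m*v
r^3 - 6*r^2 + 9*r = r*(r - 3)^2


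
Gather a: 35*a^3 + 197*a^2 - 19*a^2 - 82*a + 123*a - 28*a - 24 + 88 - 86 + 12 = 35*a^3 + 178*a^2 + 13*a - 10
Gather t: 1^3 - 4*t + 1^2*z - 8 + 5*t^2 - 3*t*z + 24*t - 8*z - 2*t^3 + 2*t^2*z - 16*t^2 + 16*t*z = -2*t^3 + t^2*(2*z - 11) + t*(13*z + 20) - 7*z - 7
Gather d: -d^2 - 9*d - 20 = -d^2 - 9*d - 20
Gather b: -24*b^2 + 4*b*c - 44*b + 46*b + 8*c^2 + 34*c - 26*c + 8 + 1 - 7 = -24*b^2 + b*(4*c + 2) + 8*c^2 + 8*c + 2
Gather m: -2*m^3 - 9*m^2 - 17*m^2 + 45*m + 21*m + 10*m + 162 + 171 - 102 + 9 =-2*m^3 - 26*m^2 + 76*m + 240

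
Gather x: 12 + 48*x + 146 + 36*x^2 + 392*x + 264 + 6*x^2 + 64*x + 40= 42*x^2 + 504*x + 462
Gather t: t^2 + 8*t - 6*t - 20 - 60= t^2 + 2*t - 80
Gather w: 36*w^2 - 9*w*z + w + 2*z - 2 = 36*w^2 + w*(1 - 9*z) + 2*z - 2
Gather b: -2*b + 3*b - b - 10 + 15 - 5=0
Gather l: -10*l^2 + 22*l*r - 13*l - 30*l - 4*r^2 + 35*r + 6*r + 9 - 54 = -10*l^2 + l*(22*r - 43) - 4*r^2 + 41*r - 45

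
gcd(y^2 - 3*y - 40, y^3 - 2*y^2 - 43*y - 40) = y^2 - 3*y - 40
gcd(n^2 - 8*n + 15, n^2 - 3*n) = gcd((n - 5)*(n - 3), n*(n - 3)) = n - 3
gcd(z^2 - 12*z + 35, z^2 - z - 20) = z - 5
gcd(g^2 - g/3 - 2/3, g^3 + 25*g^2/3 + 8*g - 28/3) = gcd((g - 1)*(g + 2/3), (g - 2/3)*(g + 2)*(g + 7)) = 1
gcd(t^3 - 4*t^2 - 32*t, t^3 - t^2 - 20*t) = t^2 + 4*t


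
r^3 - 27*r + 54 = (r - 3)^2*(r + 6)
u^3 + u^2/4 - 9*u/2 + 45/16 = (u - 3/2)*(u - 3/4)*(u + 5/2)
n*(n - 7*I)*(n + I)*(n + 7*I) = n^4 + I*n^3 + 49*n^2 + 49*I*n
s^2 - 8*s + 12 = (s - 6)*(s - 2)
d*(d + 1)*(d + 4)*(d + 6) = d^4 + 11*d^3 + 34*d^2 + 24*d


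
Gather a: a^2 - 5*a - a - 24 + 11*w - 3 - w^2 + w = a^2 - 6*a - w^2 + 12*w - 27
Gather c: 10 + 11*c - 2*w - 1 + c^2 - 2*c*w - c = c^2 + c*(10 - 2*w) - 2*w + 9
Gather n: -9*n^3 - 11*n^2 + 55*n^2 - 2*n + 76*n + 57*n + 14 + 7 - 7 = -9*n^3 + 44*n^2 + 131*n + 14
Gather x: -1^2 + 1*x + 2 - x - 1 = 0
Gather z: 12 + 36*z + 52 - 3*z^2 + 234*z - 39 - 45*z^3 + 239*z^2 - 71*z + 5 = -45*z^3 + 236*z^2 + 199*z + 30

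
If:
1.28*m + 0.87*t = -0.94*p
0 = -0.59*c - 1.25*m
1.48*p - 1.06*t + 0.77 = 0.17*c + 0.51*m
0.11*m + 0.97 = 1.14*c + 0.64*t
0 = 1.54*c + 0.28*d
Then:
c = 0.53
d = -2.89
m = -0.25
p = -0.16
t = 0.54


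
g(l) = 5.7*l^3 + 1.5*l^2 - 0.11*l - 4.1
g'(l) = 17.1*l^2 + 3.0*l - 0.11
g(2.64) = 110.94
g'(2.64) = 126.99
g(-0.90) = -6.94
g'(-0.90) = 11.04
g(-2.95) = -137.05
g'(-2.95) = 139.85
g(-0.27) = -4.07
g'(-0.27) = 0.33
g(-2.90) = -130.18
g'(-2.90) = 135.00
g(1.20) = 7.78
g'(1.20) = 28.11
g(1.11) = 5.42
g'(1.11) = 24.29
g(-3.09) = -157.61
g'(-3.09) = 153.89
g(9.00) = 4271.71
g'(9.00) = 1411.99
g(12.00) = 10060.18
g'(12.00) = 2498.29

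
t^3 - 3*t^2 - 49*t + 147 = (t - 7)*(t - 3)*(t + 7)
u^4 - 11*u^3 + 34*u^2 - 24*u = u*(u - 6)*(u - 4)*(u - 1)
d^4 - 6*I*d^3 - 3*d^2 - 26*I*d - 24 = (d - 4*I)*(d - 3*I)*(d - I)*(d + 2*I)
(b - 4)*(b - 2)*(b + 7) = b^3 + b^2 - 34*b + 56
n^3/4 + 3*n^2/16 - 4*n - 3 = (n/4 + 1)*(n - 4)*(n + 3/4)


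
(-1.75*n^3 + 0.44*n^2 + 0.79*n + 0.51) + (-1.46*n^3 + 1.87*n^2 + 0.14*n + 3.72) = -3.21*n^3 + 2.31*n^2 + 0.93*n + 4.23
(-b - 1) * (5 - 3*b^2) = 3*b^3 + 3*b^2 - 5*b - 5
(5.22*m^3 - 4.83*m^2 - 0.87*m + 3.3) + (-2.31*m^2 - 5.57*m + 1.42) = 5.22*m^3 - 7.14*m^2 - 6.44*m + 4.72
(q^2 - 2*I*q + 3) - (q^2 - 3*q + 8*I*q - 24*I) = 3*q - 10*I*q + 3 + 24*I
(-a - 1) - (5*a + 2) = -6*a - 3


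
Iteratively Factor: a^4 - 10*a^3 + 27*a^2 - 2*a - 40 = (a - 4)*(a^3 - 6*a^2 + 3*a + 10) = (a - 4)*(a - 2)*(a^2 - 4*a - 5) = (a - 5)*(a - 4)*(a - 2)*(a + 1)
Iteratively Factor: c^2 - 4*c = (c - 4)*(c)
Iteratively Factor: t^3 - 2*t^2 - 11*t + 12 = (t - 1)*(t^2 - t - 12) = (t - 4)*(t - 1)*(t + 3)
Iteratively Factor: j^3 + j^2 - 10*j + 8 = (j + 4)*(j^2 - 3*j + 2) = (j - 1)*(j + 4)*(j - 2)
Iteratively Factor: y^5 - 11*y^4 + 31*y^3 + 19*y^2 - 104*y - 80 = (y - 4)*(y^4 - 7*y^3 + 3*y^2 + 31*y + 20) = (y - 5)*(y - 4)*(y^3 - 2*y^2 - 7*y - 4) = (y - 5)*(y - 4)*(y + 1)*(y^2 - 3*y - 4) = (y - 5)*(y - 4)^2*(y + 1)*(y + 1)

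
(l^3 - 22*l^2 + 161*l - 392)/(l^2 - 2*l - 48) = (l^2 - 14*l + 49)/(l + 6)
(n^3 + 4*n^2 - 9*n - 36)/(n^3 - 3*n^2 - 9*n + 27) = (n + 4)/(n - 3)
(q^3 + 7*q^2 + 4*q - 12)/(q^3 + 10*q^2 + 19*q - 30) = (q + 2)/(q + 5)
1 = 1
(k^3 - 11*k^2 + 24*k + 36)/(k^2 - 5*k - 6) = k - 6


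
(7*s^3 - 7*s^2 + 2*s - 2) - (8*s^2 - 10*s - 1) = 7*s^3 - 15*s^2 + 12*s - 1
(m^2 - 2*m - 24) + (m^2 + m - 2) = 2*m^2 - m - 26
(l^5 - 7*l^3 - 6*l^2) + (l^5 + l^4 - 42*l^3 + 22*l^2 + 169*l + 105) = 2*l^5 + l^4 - 49*l^3 + 16*l^2 + 169*l + 105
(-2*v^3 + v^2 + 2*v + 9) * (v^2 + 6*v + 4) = -2*v^5 - 11*v^4 + 25*v^2 + 62*v + 36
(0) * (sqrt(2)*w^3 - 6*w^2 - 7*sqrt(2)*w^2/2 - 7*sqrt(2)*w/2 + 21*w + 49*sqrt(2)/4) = 0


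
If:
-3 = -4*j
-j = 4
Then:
No Solution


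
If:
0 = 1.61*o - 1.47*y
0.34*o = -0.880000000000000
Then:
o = -2.59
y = -2.83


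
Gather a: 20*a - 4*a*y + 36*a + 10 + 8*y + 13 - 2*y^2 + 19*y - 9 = a*(56 - 4*y) - 2*y^2 + 27*y + 14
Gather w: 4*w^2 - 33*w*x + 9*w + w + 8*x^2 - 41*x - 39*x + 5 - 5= 4*w^2 + w*(10 - 33*x) + 8*x^2 - 80*x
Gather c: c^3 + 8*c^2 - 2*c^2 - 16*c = c^3 + 6*c^2 - 16*c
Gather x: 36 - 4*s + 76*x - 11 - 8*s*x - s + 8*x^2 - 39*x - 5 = -5*s + 8*x^2 + x*(37 - 8*s) + 20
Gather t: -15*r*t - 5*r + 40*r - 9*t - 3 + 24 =35*r + t*(-15*r - 9) + 21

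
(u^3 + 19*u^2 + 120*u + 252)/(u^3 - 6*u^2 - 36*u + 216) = (u^2 + 13*u + 42)/(u^2 - 12*u + 36)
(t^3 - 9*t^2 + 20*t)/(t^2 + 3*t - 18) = t*(t^2 - 9*t + 20)/(t^2 + 3*t - 18)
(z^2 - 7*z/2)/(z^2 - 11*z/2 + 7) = z/(z - 2)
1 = 1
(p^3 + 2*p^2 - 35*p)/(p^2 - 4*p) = (p^2 + 2*p - 35)/(p - 4)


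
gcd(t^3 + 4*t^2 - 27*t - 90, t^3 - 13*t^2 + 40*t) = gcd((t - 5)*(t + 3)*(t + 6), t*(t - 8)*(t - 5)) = t - 5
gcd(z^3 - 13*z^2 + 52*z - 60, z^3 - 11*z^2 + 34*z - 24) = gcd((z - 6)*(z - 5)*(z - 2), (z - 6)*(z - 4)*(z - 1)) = z - 6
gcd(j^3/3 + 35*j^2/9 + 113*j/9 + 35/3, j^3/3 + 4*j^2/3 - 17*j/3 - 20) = j + 3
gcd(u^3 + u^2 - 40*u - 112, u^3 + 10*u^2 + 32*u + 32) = u^2 + 8*u + 16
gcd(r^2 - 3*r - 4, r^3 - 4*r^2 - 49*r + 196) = r - 4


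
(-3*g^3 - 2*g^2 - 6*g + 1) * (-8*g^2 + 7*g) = 24*g^5 - 5*g^4 + 34*g^3 - 50*g^2 + 7*g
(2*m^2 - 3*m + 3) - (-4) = 2*m^2 - 3*m + 7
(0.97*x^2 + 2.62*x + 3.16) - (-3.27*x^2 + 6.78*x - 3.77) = 4.24*x^2 - 4.16*x + 6.93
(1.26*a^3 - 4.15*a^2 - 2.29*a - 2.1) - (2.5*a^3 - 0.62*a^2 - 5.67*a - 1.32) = -1.24*a^3 - 3.53*a^2 + 3.38*a - 0.78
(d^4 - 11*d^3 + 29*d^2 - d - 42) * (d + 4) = d^5 - 7*d^4 - 15*d^3 + 115*d^2 - 46*d - 168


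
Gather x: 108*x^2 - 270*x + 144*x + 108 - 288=108*x^2 - 126*x - 180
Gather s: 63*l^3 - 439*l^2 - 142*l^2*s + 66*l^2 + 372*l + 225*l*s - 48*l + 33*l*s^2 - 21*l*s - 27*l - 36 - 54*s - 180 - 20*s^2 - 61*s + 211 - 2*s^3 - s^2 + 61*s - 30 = 63*l^3 - 373*l^2 + 297*l - 2*s^3 + s^2*(33*l - 21) + s*(-142*l^2 + 204*l - 54) - 35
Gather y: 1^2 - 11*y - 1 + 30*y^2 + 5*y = 30*y^2 - 6*y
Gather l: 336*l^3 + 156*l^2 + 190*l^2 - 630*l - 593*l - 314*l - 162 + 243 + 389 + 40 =336*l^3 + 346*l^2 - 1537*l + 510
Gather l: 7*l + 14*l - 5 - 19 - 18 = 21*l - 42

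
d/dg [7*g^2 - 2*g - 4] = 14*g - 2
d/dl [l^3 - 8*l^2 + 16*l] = 3*l^2 - 16*l + 16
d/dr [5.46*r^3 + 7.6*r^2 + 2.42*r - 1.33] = 16.38*r^2 + 15.2*r + 2.42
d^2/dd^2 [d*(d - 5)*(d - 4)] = 6*d - 18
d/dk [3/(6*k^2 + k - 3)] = 3*(-12*k - 1)/(6*k^2 + k - 3)^2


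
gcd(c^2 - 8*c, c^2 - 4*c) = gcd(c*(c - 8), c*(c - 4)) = c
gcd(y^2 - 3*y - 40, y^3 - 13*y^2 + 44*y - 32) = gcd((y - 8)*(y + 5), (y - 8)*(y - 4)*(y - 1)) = y - 8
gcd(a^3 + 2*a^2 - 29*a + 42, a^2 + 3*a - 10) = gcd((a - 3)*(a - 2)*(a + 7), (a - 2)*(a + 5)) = a - 2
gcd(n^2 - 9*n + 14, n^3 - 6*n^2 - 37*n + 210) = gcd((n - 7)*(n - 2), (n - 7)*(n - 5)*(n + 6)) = n - 7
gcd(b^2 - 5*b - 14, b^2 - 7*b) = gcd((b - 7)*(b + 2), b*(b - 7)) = b - 7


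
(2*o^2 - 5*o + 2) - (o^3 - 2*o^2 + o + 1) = -o^3 + 4*o^2 - 6*o + 1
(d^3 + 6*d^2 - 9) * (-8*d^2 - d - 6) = -8*d^5 - 49*d^4 - 12*d^3 + 36*d^2 + 9*d + 54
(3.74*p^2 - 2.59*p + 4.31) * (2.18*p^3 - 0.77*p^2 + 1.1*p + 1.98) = 8.1532*p^5 - 8.526*p^4 + 15.5041*p^3 + 1.2375*p^2 - 0.3872*p + 8.5338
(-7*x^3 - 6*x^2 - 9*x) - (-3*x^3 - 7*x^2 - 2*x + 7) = -4*x^3 + x^2 - 7*x - 7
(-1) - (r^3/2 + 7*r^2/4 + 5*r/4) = -r^3/2 - 7*r^2/4 - 5*r/4 - 1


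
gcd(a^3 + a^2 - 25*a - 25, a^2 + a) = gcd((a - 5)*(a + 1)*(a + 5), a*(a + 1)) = a + 1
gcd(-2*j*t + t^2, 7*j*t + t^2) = t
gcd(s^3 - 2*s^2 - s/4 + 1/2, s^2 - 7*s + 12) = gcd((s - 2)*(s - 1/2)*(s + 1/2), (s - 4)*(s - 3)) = 1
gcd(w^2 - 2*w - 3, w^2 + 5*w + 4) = w + 1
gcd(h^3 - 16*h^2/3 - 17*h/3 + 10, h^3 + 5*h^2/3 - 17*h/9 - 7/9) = h - 1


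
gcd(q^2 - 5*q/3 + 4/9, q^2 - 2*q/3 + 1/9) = q - 1/3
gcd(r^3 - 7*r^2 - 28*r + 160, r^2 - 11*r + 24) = r - 8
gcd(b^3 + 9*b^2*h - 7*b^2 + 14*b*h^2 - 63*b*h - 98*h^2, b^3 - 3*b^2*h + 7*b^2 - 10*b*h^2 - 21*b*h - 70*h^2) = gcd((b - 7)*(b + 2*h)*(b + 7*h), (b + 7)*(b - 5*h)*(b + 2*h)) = b + 2*h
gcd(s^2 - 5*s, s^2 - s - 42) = 1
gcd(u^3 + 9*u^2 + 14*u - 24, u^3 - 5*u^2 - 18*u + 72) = u + 4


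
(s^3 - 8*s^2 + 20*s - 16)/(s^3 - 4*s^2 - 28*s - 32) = (-s^3 + 8*s^2 - 20*s + 16)/(-s^3 + 4*s^2 + 28*s + 32)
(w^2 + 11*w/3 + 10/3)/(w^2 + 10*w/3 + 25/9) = 3*(w + 2)/(3*w + 5)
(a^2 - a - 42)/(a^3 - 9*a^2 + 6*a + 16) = (a^2 - a - 42)/(a^3 - 9*a^2 + 6*a + 16)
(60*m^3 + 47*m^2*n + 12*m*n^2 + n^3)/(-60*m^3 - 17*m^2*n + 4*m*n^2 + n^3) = (-4*m - n)/(4*m - n)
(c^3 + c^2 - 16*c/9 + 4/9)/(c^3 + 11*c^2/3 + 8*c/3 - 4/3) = (c - 2/3)/(c + 2)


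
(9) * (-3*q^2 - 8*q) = -27*q^2 - 72*q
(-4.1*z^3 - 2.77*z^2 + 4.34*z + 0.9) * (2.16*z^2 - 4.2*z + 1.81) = -8.856*z^5 + 11.2368*z^4 + 13.5874*z^3 - 21.2977*z^2 + 4.0754*z + 1.629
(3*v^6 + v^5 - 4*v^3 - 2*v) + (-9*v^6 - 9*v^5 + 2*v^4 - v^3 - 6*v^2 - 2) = -6*v^6 - 8*v^5 + 2*v^4 - 5*v^3 - 6*v^2 - 2*v - 2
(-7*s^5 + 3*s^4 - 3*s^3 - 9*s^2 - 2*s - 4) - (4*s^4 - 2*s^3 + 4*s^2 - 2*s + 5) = -7*s^5 - s^4 - s^3 - 13*s^2 - 9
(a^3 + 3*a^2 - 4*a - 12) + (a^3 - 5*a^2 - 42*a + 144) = 2*a^3 - 2*a^2 - 46*a + 132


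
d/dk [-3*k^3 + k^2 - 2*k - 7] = -9*k^2 + 2*k - 2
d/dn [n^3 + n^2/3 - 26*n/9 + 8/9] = 3*n^2 + 2*n/3 - 26/9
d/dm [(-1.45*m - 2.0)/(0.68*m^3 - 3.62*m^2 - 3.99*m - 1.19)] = (1.972*m^3 - 1.169*m^2 - 14.48*m - 6.2545)/(0.4624*m^6 - 4.9232*m^5 + 7.678*m^4 + 27.2692*m^3 + 24.5357*m^2 + 9.4962*m + 1.4161)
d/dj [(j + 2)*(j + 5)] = 2*j + 7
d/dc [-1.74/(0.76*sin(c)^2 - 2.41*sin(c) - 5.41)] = (2.6448*sin(c) - 4.1934)*cos(c)/(-0.76*sin(c)^2 + 2.41*sin(c) + 5.41)^2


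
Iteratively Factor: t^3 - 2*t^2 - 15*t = (t + 3)*(t^2 - 5*t) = t*(t + 3)*(t - 5)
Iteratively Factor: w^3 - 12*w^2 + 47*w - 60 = (w - 4)*(w^2 - 8*w + 15) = (w - 5)*(w - 4)*(w - 3)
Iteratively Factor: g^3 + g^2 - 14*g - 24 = (g - 4)*(g^2 + 5*g + 6) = (g - 4)*(g + 3)*(g + 2)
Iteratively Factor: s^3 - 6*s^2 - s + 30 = (s - 3)*(s^2 - 3*s - 10) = (s - 5)*(s - 3)*(s + 2)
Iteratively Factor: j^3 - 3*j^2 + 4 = (j - 2)*(j^2 - j - 2) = (j - 2)*(j + 1)*(j - 2)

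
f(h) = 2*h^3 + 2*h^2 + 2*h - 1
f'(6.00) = 242.00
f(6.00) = 515.00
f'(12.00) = 914.00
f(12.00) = 3767.00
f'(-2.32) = 25.01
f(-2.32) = -19.85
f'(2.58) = 52.26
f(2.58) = 51.82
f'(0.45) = 5.02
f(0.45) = 0.49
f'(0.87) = 10.02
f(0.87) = 3.57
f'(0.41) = 4.65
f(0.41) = 0.29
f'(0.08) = 2.36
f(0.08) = -0.83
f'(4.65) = 150.34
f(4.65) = 252.63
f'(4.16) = 122.47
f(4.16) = 185.91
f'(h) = 6*h^2 + 4*h + 2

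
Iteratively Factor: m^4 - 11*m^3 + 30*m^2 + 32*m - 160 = (m + 2)*(m^3 - 13*m^2 + 56*m - 80) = (m - 5)*(m + 2)*(m^2 - 8*m + 16) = (m - 5)*(m - 4)*(m + 2)*(m - 4)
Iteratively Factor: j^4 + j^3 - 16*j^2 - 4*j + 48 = (j - 3)*(j^3 + 4*j^2 - 4*j - 16) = (j - 3)*(j - 2)*(j^2 + 6*j + 8) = (j - 3)*(j - 2)*(j + 4)*(j + 2)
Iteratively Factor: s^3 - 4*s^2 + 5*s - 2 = (s - 1)*(s^2 - 3*s + 2) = (s - 2)*(s - 1)*(s - 1)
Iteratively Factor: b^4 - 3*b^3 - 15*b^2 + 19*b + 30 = (b + 1)*(b^3 - 4*b^2 - 11*b + 30) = (b - 2)*(b + 1)*(b^2 - 2*b - 15) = (b - 2)*(b + 1)*(b + 3)*(b - 5)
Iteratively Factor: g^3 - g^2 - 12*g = (g + 3)*(g^2 - 4*g) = (g - 4)*(g + 3)*(g)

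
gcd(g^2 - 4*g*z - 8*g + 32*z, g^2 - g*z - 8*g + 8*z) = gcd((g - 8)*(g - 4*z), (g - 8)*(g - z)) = g - 8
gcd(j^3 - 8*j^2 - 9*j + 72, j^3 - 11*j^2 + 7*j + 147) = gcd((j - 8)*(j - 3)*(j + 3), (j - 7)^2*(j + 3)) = j + 3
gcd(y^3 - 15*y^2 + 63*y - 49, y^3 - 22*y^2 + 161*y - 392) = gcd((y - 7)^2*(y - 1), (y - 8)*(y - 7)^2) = y^2 - 14*y + 49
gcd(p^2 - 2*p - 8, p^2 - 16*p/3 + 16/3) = p - 4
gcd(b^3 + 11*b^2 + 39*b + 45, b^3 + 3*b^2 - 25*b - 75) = b^2 + 8*b + 15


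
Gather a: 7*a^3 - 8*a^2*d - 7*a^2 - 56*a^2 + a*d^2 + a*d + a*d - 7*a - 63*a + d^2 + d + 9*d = 7*a^3 + a^2*(-8*d - 63) + a*(d^2 + 2*d - 70) + d^2 + 10*d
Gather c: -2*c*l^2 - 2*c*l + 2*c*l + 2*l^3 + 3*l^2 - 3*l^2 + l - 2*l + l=-2*c*l^2 + 2*l^3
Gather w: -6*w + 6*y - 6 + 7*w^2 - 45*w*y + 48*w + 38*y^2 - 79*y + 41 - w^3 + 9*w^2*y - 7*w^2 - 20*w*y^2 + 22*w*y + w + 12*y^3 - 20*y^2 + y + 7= -w^3 + 9*w^2*y + w*(-20*y^2 - 23*y + 43) + 12*y^3 + 18*y^2 - 72*y + 42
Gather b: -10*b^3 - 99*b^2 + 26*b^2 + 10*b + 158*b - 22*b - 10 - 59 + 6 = -10*b^3 - 73*b^2 + 146*b - 63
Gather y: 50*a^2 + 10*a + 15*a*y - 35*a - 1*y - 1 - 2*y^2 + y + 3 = 50*a^2 + 15*a*y - 25*a - 2*y^2 + 2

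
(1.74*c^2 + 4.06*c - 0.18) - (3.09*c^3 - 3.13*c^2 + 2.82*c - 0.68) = -3.09*c^3 + 4.87*c^2 + 1.24*c + 0.5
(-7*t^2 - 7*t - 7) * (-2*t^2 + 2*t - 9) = 14*t^4 + 63*t^2 + 49*t + 63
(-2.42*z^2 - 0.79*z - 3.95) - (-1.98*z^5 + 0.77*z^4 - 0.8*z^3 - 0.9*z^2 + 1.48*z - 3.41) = 1.98*z^5 - 0.77*z^4 + 0.8*z^3 - 1.52*z^2 - 2.27*z - 0.54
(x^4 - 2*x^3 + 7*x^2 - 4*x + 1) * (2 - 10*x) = -10*x^5 + 22*x^4 - 74*x^3 + 54*x^2 - 18*x + 2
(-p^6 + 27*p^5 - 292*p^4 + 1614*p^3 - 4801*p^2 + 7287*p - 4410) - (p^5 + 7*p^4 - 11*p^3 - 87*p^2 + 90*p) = -p^6 + 26*p^5 - 299*p^4 + 1625*p^3 - 4714*p^2 + 7197*p - 4410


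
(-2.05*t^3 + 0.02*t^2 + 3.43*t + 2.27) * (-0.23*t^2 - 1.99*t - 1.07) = 0.4715*t^5 + 4.0749*t^4 + 1.3648*t^3 - 7.3692*t^2 - 8.1874*t - 2.4289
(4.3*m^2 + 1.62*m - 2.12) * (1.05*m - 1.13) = 4.515*m^3 - 3.158*m^2 - 4.0566*m + 2.3956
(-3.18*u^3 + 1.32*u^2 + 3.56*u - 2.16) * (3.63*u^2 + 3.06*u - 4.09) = -11.5434*u^5 - 4.9392*u^4 + 29.9682*u^3 - 2.346*u^2 - 21.17*u + 8.8344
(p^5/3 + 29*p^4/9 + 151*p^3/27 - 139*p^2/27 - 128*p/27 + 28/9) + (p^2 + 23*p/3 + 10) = p^5/3 + 29*p^4/9 + 151*p^3/27 - 112*p^2/27 + 79*p/27 + 118/9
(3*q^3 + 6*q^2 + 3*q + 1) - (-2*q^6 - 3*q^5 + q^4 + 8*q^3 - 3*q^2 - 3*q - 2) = 2*q^6 + 3*q^5 - q^4 - 5*q^3 + 9*q^2 + 6*q + 3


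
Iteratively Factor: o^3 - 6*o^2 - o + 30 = (o + 2)*(o^2 - 8*o + 15) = (o - 3)*(o + 2)*(o - 5)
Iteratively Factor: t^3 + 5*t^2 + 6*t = (t + 3)*(t^2 + 2*t) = (t + 2)*(t + 3)*(t)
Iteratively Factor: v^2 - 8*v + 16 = (v - 4)*(v - 4)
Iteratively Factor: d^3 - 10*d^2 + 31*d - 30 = (d - 2)*(d^2 - 8*d + 15) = (d - 3)*(d - 2)*(d - 5)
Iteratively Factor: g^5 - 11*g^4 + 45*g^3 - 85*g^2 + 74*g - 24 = (g - 1)*(g^4 - 10*g^3 + 35*g^2 - 50*g + 24) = (g - 1)^2*(g^3 - 9*g^2 + 26*g - 24) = (g - 3)*(g - 1)^2*(g^2 - 6*g + 8) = (g - 4)*(g - 3)*(g - 1)^2*(g - 2)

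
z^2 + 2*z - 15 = (z - 3)*(z + 5)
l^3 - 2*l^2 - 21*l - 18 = (l - 6)*(l + 1)*(l + 3)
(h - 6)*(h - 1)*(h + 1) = h^3 - 6*h^2 - h + 6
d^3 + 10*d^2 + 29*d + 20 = (d + 1)*(d + 4)*(d + 5)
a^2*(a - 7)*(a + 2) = a^4 - 5*a^3 - 14*a^2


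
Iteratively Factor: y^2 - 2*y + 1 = (y - 1)*(y - 1)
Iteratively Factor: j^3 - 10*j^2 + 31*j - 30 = (j - 2)*(j^2 - 8*j + 15) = (j - 5)*(j - 2)*(j - 3)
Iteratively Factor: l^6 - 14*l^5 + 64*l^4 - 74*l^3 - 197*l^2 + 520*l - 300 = (l - 5)*(l^5 - 9*l^4 + 19*l^3 + 21*l^2 - 92*l + 60) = (l - 5)*(l - 3)*(l^4 - 6*l^3 + l^2 + 24*l - 20) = (l - 5)^2*(l - 3)*(l^3 - l^2 - 4*l + 4) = (l - 5)^2*(l - 3)*(l - 2)*(l^2 + l - 2) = (l - 5)^2*(l - 3)*(l - 2)*(l - 1)*(l + 2)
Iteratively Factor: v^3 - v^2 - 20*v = (v - 5)*(v^2 + 4*v) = v*(v - 5)*(v + 4)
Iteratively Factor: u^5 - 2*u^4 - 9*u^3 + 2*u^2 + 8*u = (u + 1)*(u^4 - 3*u^3 - 6*u^2 + 8*u) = (u + 1)*(u + 2)*(u^3 - 5*u^2 + 4*u) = (u - 1)*(u + 1)*(u + 2)*(u^2 - 4*u) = u*(u - 1)*(u + 1)*(u + 2)*(u - 4)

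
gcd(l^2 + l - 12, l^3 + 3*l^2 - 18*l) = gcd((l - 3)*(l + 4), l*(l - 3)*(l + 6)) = l - 3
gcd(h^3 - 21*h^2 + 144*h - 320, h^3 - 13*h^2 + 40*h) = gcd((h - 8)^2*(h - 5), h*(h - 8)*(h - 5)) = h^2 - 13*h + 40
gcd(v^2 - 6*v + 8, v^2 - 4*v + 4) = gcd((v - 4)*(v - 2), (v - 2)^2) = v - 2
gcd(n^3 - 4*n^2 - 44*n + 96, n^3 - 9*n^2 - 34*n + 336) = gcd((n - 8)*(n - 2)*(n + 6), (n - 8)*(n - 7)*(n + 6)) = n^2 - 2*n - 48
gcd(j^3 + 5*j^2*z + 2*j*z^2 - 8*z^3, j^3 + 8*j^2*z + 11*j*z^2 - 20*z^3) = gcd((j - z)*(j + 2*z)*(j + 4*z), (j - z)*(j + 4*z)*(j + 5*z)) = -j^2 - 3*j*z + 4*z^2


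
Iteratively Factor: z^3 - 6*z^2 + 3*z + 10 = (z + 1)*(z^2 - 7*z + 10) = (z - 2)*(z + 1)*(z - 5)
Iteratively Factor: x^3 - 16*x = (x + 4)*(x^2 - 4*x) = (x - 4)*(x + 4)*(x)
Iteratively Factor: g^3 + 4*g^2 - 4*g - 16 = (g - 2)*(g^2 + 6*g + 8) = (g - 2)*(g + 2)*(g + 4)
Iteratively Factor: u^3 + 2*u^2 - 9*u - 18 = (u - 3)*(u^2 + 5*u + 6) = (u - 3)*(u + 2)*(u + 3)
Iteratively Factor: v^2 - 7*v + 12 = (v - 4)*(v - 3)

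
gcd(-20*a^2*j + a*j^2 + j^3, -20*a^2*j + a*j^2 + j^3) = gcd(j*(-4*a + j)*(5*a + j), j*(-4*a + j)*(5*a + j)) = 20*a^2*j - a*j^2 - j^3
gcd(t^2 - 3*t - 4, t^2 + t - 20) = t - 4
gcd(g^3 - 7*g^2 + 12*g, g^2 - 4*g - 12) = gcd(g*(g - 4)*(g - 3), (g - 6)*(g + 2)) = 1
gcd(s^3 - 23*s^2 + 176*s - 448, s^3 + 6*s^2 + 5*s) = 1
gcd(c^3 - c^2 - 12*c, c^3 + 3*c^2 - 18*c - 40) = c - 4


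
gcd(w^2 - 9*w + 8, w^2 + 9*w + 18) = 1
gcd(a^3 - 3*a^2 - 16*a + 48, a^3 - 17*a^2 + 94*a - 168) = a - 4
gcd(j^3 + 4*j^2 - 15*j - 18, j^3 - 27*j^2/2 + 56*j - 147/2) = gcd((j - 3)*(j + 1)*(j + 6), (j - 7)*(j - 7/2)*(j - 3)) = j - 3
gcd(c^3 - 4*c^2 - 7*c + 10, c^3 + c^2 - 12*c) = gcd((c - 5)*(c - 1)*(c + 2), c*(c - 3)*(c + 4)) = 1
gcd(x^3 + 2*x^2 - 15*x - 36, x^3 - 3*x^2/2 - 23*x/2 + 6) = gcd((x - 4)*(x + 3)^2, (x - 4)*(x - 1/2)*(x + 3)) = x^2 - x - 12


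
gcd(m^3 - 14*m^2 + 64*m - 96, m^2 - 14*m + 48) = m - 6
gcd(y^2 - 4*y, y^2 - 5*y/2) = y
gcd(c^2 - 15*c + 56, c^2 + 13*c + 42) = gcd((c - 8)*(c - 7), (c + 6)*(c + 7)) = 1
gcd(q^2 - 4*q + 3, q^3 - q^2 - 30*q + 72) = q - 3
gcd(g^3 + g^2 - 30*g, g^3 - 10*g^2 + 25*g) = g^2 - 5*g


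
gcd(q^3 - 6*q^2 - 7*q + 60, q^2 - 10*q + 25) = q - 5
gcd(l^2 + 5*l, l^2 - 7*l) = l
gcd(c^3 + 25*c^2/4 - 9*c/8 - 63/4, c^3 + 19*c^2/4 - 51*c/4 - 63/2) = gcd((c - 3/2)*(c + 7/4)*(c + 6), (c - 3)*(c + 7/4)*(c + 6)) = c^2 + 31*c/4 + 21/2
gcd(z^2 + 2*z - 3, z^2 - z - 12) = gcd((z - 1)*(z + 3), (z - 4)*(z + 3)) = z + 3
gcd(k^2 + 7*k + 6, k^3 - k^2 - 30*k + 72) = k + 6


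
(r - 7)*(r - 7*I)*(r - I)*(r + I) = r^4 - 7*r^3 - 7*I*r^3 + r^2 + 49*I*r^2 - 7*r - 7*I*r + 49*I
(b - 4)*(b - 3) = b^2 - 7*b + 12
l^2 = l^2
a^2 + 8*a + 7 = (a + 1)*(a + 7)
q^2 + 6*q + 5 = (q + 1)*(q + 5)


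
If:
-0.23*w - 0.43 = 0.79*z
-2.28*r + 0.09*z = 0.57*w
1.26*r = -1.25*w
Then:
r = -0.03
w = 0.03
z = -0.55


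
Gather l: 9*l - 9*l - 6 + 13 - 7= 0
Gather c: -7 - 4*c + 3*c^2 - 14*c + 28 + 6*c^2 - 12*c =9*c^2 - 30*c + 21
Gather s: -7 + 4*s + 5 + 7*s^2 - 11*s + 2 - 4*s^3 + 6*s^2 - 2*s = -4*s^3 + 13*s^2 - 9*s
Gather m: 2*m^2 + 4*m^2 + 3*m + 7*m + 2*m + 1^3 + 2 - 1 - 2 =6*m^2 + 12*m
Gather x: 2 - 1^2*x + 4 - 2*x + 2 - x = 8 - 4*x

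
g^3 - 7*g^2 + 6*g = g*(g - 6)*(g - 1)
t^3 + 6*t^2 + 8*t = t*(t + 2)*(t + 4)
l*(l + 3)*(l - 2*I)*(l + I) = l^4 + 3*l^3 - I*l^3 + 2*l^2 - 3*I*l^2 + 6*l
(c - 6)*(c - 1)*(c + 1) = c^3 - 6*c^2 - c + 6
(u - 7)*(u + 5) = u^2 - 2*u - 35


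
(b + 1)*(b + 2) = b^2 + 3*b + 2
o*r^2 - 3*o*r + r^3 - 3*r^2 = r*(o + r)*(r - 3)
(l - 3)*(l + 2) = l^2 - l - 6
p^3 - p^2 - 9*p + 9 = (p - 3)*(p - 1)*(p + 3)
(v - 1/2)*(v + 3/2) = v^2 + v - 3/4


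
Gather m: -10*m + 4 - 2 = 2 - 10*m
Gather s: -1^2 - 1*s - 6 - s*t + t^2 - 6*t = s*(-t - 1) + t^2 - 6*t - 7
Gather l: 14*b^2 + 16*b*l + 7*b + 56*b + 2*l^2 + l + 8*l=14*b^2 + 63*b + 2*l^2 + l*(16*b + 9)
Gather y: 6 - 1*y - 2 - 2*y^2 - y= -2*y^2 - 2*y + 4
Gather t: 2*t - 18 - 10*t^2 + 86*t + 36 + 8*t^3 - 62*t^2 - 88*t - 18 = 8*t^3 - 72*t^2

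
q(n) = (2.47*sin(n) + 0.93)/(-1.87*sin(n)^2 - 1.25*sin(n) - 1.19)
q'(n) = (3.74*sin(n)*cos(n) + 1.25*cos(n))*(2.47*sin(n) + 0.93)/(-1.87*sin(n)^2 - 1.25*sin(n) - 1.19)^2 + 2.47*cos(n)/(-1.87*sin(n)^2 - 1.25*sin(n) - 1.19) = (4.6189*sin(n)^2 + 3.4782*sin(n) - 1.7768)*cos(n)/(3.4969*sin(n)^4 + 4.675*sin(n)^3 + 6.0131*sin(n)^2 + 2.975*sin(n) + 1.4161)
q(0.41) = -0.96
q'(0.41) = 0.08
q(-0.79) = 0.66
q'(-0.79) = -0.87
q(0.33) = -0.97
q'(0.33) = -0.05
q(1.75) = -0.79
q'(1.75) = -0.06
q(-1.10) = 0.81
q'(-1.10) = -0.22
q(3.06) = -0.87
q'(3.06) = 0.86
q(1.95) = -0.81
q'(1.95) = -0.13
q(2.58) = -0.94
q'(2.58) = -0.21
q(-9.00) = 0.09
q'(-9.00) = 2.24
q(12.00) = 0.37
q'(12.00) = -1.74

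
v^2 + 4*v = v*(v + 4)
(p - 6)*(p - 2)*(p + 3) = p^3 - 5*p^2 - 12*p + 36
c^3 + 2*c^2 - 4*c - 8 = (c - 2)*(c + 2)^2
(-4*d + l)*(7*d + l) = -28*d^2 + 3*d*l + l^2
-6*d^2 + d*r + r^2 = (-2*d + r)*(3*d + r)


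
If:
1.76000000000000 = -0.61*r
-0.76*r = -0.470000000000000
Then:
No Solution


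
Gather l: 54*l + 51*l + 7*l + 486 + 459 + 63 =112*l + 1008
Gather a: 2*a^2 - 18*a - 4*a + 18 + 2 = 2*a^2 - 22*a + 20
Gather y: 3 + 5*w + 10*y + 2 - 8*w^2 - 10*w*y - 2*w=-8*w^2 + 3*w + y*(10 - 10*w) + 5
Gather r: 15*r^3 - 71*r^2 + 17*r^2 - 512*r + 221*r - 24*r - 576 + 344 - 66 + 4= 15*r^3 - 54*r^2 - 315*r - 294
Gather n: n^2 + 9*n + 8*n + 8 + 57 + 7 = n^2 + 17*n + 72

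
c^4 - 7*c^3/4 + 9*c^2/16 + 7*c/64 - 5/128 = (c - 5/4)*(c - 1/2)*(c - 1/4)*(c + 1/4)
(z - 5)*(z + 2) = z^2 - 3*z - 10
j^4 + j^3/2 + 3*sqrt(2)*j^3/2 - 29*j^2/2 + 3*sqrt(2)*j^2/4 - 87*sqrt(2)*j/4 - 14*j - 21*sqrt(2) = (j - 4)*(j + 1)*(j + 7/2)*(j + 3*sqrt(2)/2)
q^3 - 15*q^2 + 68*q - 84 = (q - 7)*(q - 6)*(q - 2)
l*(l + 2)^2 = l^3 + 4*l^2 + 4*l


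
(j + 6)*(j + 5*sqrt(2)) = j^2 + 6*j + 5*sqrt(2)*j + 30*sqrt(2)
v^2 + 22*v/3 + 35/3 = (v + 7/3)*(v + 5)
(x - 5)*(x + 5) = x^2 - 25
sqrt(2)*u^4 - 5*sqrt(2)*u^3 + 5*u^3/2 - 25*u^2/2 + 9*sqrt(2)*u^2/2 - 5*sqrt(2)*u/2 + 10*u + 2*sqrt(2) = (u - 4)*(u - 1)*(u + sqrt(2))*(sqrt(2)*u + 1/2)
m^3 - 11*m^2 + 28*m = m*(m - 7)*(m - 4)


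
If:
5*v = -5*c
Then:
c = -v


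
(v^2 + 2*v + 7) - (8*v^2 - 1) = -7*v^2 + 2*v + 8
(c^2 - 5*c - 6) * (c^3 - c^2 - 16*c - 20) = c^5 - 6*c^4 - 17*c^3 + 66*c^2 + 196*c + 120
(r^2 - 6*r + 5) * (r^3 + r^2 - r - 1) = r^5 - 5*r^4 - 2*r^3 + 10*r^2 + r - 5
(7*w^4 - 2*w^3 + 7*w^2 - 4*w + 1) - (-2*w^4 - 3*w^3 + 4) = 9*w^4 + w^3 + 7*w^2 - 4*w - 3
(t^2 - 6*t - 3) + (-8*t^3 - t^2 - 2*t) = -8*t^3 - 8*t - 3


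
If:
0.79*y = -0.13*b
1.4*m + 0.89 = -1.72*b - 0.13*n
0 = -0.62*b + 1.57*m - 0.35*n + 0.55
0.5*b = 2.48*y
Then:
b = 0.00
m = -0.55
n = -0.90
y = 0.00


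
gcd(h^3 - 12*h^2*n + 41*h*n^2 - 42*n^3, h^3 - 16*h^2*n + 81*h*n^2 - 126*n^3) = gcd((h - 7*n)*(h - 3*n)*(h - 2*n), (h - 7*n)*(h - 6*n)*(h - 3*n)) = h^2 - 10*h*n + 21*n^2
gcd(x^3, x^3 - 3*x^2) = x^2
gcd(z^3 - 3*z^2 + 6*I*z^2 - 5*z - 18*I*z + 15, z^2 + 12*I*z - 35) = z + 5*I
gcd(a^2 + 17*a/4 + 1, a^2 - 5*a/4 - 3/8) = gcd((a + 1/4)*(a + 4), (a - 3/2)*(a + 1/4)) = a + 1/4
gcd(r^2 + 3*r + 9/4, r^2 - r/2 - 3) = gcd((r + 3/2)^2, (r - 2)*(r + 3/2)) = r + 3/2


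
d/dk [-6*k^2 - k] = -12*k - 1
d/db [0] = 0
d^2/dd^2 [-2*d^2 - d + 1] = -4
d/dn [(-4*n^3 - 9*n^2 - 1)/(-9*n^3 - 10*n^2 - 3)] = n*(-41*n^3 + 9*n + 34)/(81*n^6 + 180*n^5 + 100*n^4 + 54*n^3 + 60*n^2 + 9)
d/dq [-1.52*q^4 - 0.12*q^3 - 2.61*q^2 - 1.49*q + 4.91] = -6.08*q^3 - 0.36*q^2 - 5.22*q - 1.49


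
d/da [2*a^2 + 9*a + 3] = 4*a + 9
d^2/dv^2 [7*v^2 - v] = 14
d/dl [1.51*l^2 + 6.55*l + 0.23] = 3.02*l + 6.55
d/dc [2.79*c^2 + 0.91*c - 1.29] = 5.58*c + 0.91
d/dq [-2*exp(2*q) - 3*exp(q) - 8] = (-4*exp(q) - 3)*exp(q)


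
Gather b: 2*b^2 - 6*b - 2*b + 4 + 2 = 2*b^2 - 8*b + 6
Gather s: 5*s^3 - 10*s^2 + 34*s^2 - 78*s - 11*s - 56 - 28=5*s^3 + 24*s^2 - 89*s - 84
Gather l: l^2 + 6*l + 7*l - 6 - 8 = l^2 + 13*l - 14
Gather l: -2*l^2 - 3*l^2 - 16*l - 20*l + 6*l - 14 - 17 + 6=-5*l^2 - 30*l - 25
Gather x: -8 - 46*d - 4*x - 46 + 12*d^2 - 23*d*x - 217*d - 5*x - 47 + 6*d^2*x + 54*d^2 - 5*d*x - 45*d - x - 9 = 66*d^2 - 308*d + x*(6*d^2 - 28*d - 10) - 110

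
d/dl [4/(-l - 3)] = 4/(l + 3)^2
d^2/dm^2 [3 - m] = 0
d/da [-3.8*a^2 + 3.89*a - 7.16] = 3.89 - 7.6*a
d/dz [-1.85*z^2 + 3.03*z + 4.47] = 3.03 - 3.7*z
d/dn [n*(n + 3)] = 2*n + 3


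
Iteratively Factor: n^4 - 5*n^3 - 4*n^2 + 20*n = (n - 2)*(n^3 - 3*n^2 - 10*n) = (n - 2)*(n + 2)*(n^2 - 5*n) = (n - 5)*(n - 2)*(n + 2)*(n)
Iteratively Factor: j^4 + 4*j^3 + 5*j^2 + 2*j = (j + 1)*(j^3 + 3*j^2 + 2*j) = (j + 1)^2*(j^2 + 2*j) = (j + 1)^2*(j + 2)*(j)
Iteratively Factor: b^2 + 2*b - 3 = (b - 1)*(b + 3)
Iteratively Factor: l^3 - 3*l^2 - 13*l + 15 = (l - 5)*(l^2 + 2*l - 3) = (l - 5)*(l + 3)*(l - 1)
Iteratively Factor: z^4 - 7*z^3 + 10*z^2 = (z)*(z^3 - 7*z^2 + 10*z) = z*(z - 2)*(z^2 - 5*z) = z*(z - 5)*(z - 2)*(z)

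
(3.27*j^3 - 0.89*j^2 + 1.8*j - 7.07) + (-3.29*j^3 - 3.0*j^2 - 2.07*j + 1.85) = -0.02*j^3 - 3.89*j^2 - 0.27*j - 5.22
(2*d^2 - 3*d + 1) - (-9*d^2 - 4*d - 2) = 11*d^2 + d + 3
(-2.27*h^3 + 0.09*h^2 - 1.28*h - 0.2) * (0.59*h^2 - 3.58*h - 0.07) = -1.3393*h^5 + 8.1797*h^4 - 0.9185*h^3 + 4.4581*h^2 + 0.8056*h + 0.014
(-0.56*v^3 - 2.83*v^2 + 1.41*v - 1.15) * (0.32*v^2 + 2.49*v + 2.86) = -0.1792*v^5 - 2.3*v^4 - 8.1971*v^3 - 4.9509*v^2 + 1.1691*v - 3.289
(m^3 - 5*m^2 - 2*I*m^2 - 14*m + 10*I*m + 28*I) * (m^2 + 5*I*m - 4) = m^5 - 5*m^4 + 3*I*m^4 - 8*m^3 - 15*I*m^3 - 30*m^2 - 34*I*m^2 - 84*m - 40*I*m - 112*I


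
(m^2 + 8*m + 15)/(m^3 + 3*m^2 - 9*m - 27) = (m + 5)/(m^2 - 9)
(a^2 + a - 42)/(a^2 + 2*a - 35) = (a - 6)/(a - 5)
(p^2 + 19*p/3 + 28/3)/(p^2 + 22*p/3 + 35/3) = (p + 4)/(p + 5)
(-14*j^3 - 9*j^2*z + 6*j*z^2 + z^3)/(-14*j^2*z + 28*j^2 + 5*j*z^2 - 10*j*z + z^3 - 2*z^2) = (j + z)/(z - 2)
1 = 1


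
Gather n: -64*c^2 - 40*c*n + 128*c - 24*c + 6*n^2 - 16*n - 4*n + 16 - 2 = -64*c^2 + 104*c + 6*n^2 + n*(-40*c - 20) + 14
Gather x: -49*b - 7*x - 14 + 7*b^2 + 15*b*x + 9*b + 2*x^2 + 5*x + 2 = 7*b^2 - 40*b + 2*x^2 + x*(15*b - 2) - 12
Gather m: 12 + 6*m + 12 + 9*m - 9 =15*m + 15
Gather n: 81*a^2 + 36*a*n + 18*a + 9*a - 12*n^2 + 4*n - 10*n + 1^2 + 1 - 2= 81*a^2 + 27*a - 12*n^2 + n*(36*a - 6)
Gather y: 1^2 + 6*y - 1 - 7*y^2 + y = -7*y^2 + 7*y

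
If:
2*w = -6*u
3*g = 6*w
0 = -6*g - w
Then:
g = 0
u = 0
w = 0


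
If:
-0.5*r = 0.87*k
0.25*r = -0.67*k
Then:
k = 0.00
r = 0.00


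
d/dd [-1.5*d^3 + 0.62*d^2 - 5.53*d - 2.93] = -4.5*d^2 + 1.24*d - 5.53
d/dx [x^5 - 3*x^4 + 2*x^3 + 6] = x^2*(5*x^2 - 12*x + 6)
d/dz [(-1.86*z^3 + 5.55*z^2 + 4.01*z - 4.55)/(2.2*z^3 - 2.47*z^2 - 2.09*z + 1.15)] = (-7.6158*z^4 - 9.8692*z^3 + 21.9182*z^2 - 9.712*z - 4.898)/(4.84*z^6 - 10.868*z^5 - 3.0951*z^4 + 15.3846*z^3 - 1.3129*z^2 - 4.807*z + 1.3225)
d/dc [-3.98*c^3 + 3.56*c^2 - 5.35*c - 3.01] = -11.94*c^2 + 7.12*c - 5.35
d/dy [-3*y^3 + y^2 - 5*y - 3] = -9*y^2 + 2*y - 5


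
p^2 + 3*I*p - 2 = (p + I)*(p + 2*I)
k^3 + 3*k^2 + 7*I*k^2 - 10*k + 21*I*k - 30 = (k + 3)*(k + 2*I)*(k + 5*I)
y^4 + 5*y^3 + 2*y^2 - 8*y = y*(y - 1)*(y + 2)*(y + 4)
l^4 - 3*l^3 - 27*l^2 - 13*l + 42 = (l - 7)*(l - 1)*(l + 2)*(l + 3)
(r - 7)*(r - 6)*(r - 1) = r^3 - 14*r^2 + 55*r - 42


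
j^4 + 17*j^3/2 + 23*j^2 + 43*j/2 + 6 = (j + 1/2)*(j + 1)*(j + 3)*(j + 4)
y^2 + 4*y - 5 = (y - 1)*(y + 5)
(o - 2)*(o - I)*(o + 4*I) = o^3 - 2*o^2 + 3*I*o^2 + 4*o - 6*I*o - 8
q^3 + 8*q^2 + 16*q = q*(q + 4)^2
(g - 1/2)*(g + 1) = g^2 + g/2 - 1/2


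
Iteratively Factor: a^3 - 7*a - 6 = (a - 3)*(a^2 + 3*a + 2) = (a - 3)*(a + 1)*(a + 2)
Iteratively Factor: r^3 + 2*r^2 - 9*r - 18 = (r - 3)*(r^2 + 5*r + 6) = (r - 3)*(r + 3)*(r + 2)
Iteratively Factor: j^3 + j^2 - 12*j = (j + 4)*(j^2 - 3*j) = (j - 3)*(j + 4)*(j)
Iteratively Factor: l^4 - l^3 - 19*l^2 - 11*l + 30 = (l - 1)*(l^3 - 19*l - 30) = (l - 1)*(l + 3)*(l^2 - 3*l - 10) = (l - 5)*(l - 1)*(l + 3)*(l + 2)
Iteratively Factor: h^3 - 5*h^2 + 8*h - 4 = (h - 2)*(h^2 - 3*h + 2) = (h - 2)*(h - 1)*(h - 2)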